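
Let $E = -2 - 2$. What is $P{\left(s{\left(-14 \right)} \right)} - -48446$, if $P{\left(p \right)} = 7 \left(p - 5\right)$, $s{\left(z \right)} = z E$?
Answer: $48803$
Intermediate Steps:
$E = -4$ ($E = -2 - 2 = -4$)
$s{\left(z \right)} = - 4 z$ ($s{\left(z \right)} = z \left(-4\right) = - 4 z$)
$P{\left(p \right)} = -35 + 7 p$ ($P{\left(p \right)} = 7 \left(-5 + p\right) = -35 + 7 p$)
$P{\left(s{\left(-14 \right)} \right)} - -48446 = \left(-35 + 7 \left(\left(-4\right) \left(-14\right)\right)\right) - -48446 = \left(-35 + 7 \cdot 56\right) + 48446 = \left(-35 + 392\right) + 48446 = 357 + 48446 = 48803$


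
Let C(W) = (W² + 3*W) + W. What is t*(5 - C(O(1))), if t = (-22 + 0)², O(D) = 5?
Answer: -19360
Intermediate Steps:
C(W) = W² + 4*W
t = 484 (t = (-22)² = 484)
t*(5 - C(O(1))) = 484*(5 - 5*(4 + 5)) = 484*(5 - 5*9) = 484*(5 - 1*45) = 484*(5 - 45) = 484*(-40) = -19360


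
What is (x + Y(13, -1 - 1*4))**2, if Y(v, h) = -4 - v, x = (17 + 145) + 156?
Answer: 90601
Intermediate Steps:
x = 318 (x = 162 + 156 = 318)
(x + Y(13, -1 - 1*4))**2 = (318 + (-4 - 1*13))**2 = (318 + (-4 - 13))**2 = (318 - 17)**2 = 301**2 = 90601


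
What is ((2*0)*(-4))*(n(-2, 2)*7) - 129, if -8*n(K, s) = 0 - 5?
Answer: -129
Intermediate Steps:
n(K, s) = 5/8 (n(K, s) = -(0 - 5)/8 = -⅛*(-5) = 5/8)
((2*0)*(-4))*(n(-2, 2)*7) - 129 = ((2*0)*(-4))*((5/8)*7) - 129 = (0*(-4))*(35/8) - 129 = 0*(35/8) - 129 = 0 - 129 = -129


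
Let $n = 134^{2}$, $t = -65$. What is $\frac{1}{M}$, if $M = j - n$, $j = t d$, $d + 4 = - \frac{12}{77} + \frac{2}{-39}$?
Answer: $- \frac{231}{4084666} \approx -5.6553 \cdot 10^{-5}$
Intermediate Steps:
$d = - \frac{12634}{3003}$ ($d = -4 + \left(- \frac{12}{77} + \frac{2}{-39}\right) = -4 + \left(\left(-12\right) \frac{1}{77} + 2 \left(- \frac{1}{39}\right)\right) = -4 - \frac{622}{3003} = - \frac{12634}{3003} \approx -4.2071$)
$j = \frac{63170}{231}$ ($j = \left(-65\right) \left(- \frac{12634}{3003}\right) = \frac{63170}{231} \approx 273.46$)
$n = 17956$
$M = - \frac{4084666}{231}$ ($M = \frac{63170}{231} - 17956 = - \frac{4084666}{231} \approx -17683.0$)
$\frac{1}{M} = \frac{1}{- \frac{4084666}{231}} = - \frac{231}{4084666}$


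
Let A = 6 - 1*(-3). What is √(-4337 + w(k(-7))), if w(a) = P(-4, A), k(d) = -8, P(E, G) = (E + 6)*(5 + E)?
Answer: 17*I*√15 ≈ 65.841*I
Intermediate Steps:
A = 9 (A = 6 + 3 = 9)
P(E, G) = (5 + E)*(6 + E) (P(E, G) = (6 + E)*(5 + E) = (5 + E)*(6 + E))
w(a) = 2 (w(a) = 30 + (-4)² + 11*(-4) = 30 + 16 - 44 = 2)
√(-4337 + w(k(-7))) = √(-4337 + 2) = √(-4335) = 17*I*√15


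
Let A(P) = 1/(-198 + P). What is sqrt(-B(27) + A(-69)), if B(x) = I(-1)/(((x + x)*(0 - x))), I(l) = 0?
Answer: I*sqrt(267)/267 ≈ 0.061199*I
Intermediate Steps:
B(x) = 0 (B(x) = 0/(((x + x)*(0 - x))) = 0/(((2*x)*(-x))) = 0/((-2*x**2)) = 0*(-1/(2*x**2)) = 0)
sqrt(-B(27) + A(-69)) = sqrt(-1*0 + 1/(-198 - 69)) = sqrt(0 + 1/(-267)) = sqrt(0 - 1/267) = sqrt(-1/267) = I*sqrt(267)/267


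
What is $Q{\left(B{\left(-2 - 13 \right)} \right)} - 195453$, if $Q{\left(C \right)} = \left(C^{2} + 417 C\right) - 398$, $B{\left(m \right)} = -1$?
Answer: $-196267$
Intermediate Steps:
$Q{\left(C \right)} = -398 + C^{2} + 417 C$
$Q{\left(B{\left(-2 - 13 \right)} \right)} - 195453 = \left(-398 + \left(-1\right)^{2} + 417 \left(-1\right)\right) - 195453 = \left(-398 + 1 - 417\right) - 195453 = -814 - 195453 = -196267$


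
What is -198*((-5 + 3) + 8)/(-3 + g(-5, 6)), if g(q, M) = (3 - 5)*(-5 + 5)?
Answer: 396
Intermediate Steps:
g(q, M) = 0 (g(q, M) = -2*0 = 0)
-198*((-5 + 3) + 8)/(-3 + g(-5, 6)) = -198*((-5 + 3) + 8)/(-3 + 0) = -198*(-2 + 8)/(-3) = -1188*(-1)/3 = -198*(-2) = 396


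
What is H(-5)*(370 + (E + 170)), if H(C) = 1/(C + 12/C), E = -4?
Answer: -2680/37 ≈ -72.432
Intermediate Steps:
H(-5)*(370 + (E + 170)) = (-5/(12 + (-5)²))*(370 + (-4 + 170)) = (-5/(12 + 25))*(370 + 166) = -5/37*536 = -2680/37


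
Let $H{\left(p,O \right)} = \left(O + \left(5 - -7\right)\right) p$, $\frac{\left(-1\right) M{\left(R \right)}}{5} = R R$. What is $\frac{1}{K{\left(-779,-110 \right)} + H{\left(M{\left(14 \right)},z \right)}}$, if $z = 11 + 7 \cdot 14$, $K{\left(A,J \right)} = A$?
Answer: $- \frac{1}{119359} \approx -8.3781 \cdot 10^{-6}$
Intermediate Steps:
$z = 109$ ($z = 11 + 98 = 109$)
$M{\left(R \right)} = - 5 R^{2}$ ($M{\left(R \right)} = - 5 R R = - 5 R^{2}$)
$H{\left(p,O \right)} = p \left(12 + O\right)$ ($H{\left(p,O \right)} = \left(O + \left(5 + 7\right)\right) p = \left(O + 12\right) p = \left(12 + O\right) p = p \left(12 + O\right)$)
$\frac{1}{K{\left(-779,-110 \right)} + H{\left(M{\left(14 \right)},z \right)}} = \frac{1}{-779 + - 5 \cdot 14^{2} \left(12 + 109\right)} = \frac{1}{-779 + \left(-5\right) 196 \cdot 121} = \frac{1}{-779 - 118580} = \frac{1}{-119359} = - \frac{1}{119359}$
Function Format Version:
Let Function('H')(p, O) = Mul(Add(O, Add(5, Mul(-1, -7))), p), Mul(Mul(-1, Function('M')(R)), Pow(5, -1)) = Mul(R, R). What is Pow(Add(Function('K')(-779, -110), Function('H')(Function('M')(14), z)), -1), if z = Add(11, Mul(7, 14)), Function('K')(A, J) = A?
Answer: Rational(-1, 119359) ≈ -8.3781e-6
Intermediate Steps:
z = 109 (z = Add(11, 98) = 109)
Function('M')(R) = Mul(-5, Pow(R, 2)) (Function('M')(R) = Mul(-5, Mul(R, R)) = Mul(-5, Pow(R, 2)))
Function('H')(p, O) = Mul(p, Add(12, O)) (Function('H')(p, O) = Mul(Add(O, Add(5, 7)), p) = Mul(Add(O, 12), p) = Mul(Add(12, O), p) = Mul(p, Add(12, O)))
Pow(Add(Function('K')(-779, -110), Function('H')(Function('M')(14), z)), -1) = Pow(Add(-779, Mul(Mul(-5, Pow(14, 2)), Add(12, 109))), -1) = Pow(Add(-779, Mul(Mul(-5, 196), 121)), -1) = Pow(Add(-779, Mul(-980, 121)), -1) = Pow(Add(-779, -118580), -1) = Pow(-119359, -1) = Rational(-1, 119359)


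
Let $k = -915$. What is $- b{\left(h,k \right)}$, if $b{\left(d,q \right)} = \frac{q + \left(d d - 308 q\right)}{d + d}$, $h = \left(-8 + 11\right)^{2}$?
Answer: $- \frac{46831}{3} \approx -15610.0$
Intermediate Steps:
$h = 9$ ($h = 3^{2} = 9$)
$b{\left(d,q \right)} = \frac{d^{2} - 307 q}{2 d}$ ($b{\left(d,q \right)} = \frac{q + \left(d^{2} - 308 q\right)}{2 d} = \left(d^{2} - 307 q\right) \frac{1}{2 d} = \frac{d^{2} - 307 q}{2 d}$)
$- b{\left(h,k \right)} = - \frac{9^{2} - -280905}{2 \cdot 9} = - \frac{81 + 280905}{2 \cdot 9} = - \frac{280986}{2 \cdot 9} = \left(-1\right) \frac{46831}{3} = - \frac{46831}{3}$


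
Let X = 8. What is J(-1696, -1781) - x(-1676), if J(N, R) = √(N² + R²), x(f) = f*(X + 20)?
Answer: 46928 + √6048377 ≈ 49387.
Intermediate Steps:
x(f) = 28*f (x(f) = f*(8 + 20) = f*28 = 28*f)
J(-1696, -1781) - x(-1676) = √((-1696)² + (-1781)²) - 28*(-1676) = √(2876416 + 3171961) - 1*(-46928) = √6048377 + 46928 = 46928 + √6048377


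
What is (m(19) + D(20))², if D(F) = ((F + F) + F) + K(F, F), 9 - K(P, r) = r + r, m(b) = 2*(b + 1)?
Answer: 4761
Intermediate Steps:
m(b) = 2 + 2*b (m(b) = 2*(1 + b) = 2 + 2*b)
K(P, r) = 9 - 2*r (K(P, r) = 9 - (r + r) = 9 - 2*r)
D(F) = 9 + F (D(F) = ((F + F) + F) + (9 - 2*F) = (2*F + F) + (9 - 2*F) = 3*F + (9 - 2*F) = 9 + F)
(m(19) + D(20))² = ((2 + 2*19) + (9 + 20))² = ((2 + 38) + 29)² = (40 + 29)² = 69² = 4761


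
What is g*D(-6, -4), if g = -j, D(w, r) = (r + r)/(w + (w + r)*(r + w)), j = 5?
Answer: 20/47 ≈ 0.42553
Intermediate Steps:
D(w, r) = 2*r/(w + (r + w)**2) (D(w, r) = (2*r)/(w + (r + w)*(r + w)) = (2*r)/(w + (r + w)**2) = 2*r/(w + (r + w)**2))
g = -5 (g = -1*5 = -5)
g*D(-6, -4) = -10*(-4)/(-6 + (-4 - 6)**2) = -10*(-4)/(-6 + (-10)**2) = -10*(-4)/(-6 + 100) = -10*(-4)/94 = -5*(-4/47) = 20/47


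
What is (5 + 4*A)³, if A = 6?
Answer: 24389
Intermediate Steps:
(5 + 4*A)³ = (5 + 4*6)³ = (5 + 24)³ = 29³ = 24389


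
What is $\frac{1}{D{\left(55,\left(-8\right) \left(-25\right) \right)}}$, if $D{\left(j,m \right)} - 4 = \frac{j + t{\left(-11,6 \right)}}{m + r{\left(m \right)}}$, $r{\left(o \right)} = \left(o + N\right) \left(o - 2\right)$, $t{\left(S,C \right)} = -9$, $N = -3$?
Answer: $\frac{19603}{78435} \approx 0.24993$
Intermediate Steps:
$r{\left(o \right)} = \left(-3 + o\right) \left(-2 + o\right)$ ($r{\left(o \right)} = \left(o - 3\right) \left(o - 2\right) = \left(-3 + o\right) \left(-2 + o\right)$)
$D{\left(j,m \right)} = 4 + \frac{-9 + j}{6 + m^{2} - 4 m}$ ($D{\left(j,m \right)} = 4 + \frac{j - 9}{m + \left(6 + m^{2} - 5 m\right)} = 4 + \frac{-9 + j}{6 + m^{2} - 4 m}$)
$\frac{1}{D{\left(55,\left(-8\right) \left(-25\right) \right)}} = \frac{1}{\frac{1}{6 + \left(\left(-8\right) \left(-25\right)\right)^{2} - 4 \left(\left(-8\right) \left(-25\right)\right)} \left(15 + 55 - 16 \left(\left(-8\right) \left(-25\right)\right) + 4 \left(\left(-8\right) \left(-25\right)\right)^{2}\right)} = \frac{1}{\frac{1}{6 + 200^{2} - 800} \left(15 + 55 - 3200 + 4 \cdot 200^{2}\right)} = \frac{1}{\frac{1}{6 + 40000 - 800} \left(15 + 55 - 3200 + 4 \cdot 40000\right)} = \frac{1}{\frac{1}{39206} \left(15 + 55 - 3200 + 160000\right)} = \frac{1}{\frac{1}{39206} \cdot 156870} = \frac{1}{\frac{78435}{19603}} = \frac{19603}{78435}$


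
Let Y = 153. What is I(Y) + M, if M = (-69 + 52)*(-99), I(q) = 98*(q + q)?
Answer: 31671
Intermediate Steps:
I(q) = 196*q (I(q) = 98*(2*q) = 196*q)
M = 1683 (M = -17*(-99) = 1683)
I(Y) + M = 196*153 + 1683 = 29988 + 1683 = 31671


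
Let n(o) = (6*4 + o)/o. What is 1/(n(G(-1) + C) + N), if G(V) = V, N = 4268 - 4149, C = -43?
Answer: 11/1314 ≈ 0.0083714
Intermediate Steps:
N = 119
n(o) = (24 + o)/o
1/(n(G(-1) + C) + N) = 1/((24 + (-1 - 43))/(-1 - 43) + 119) = 1/((24 - 44)/(-44) + 119) = 1/(-1/44*(-20) + 119) = 1/(5/11 + 119) = 1/(1314/11) = 11/1314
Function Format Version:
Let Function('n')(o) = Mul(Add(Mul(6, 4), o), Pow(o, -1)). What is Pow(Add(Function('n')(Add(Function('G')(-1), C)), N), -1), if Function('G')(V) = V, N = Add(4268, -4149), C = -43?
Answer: Rational(11, 1314) ≈ 0.0083714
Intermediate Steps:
N = 119
Function('n')(o) = Mul(Pow(o, -1), Add(24, o)) (Function('n')(o) = Mul(Add(24, o), Pow(o, -1)) = Mul(Pow(o, -1), Add(24, o)))
Pow(Add(Function('n')(Add(Function('G')(-1), C)), N), -1) = Pow(Add(Mul(Pow(Add(-1, -43), -1), Add(24, Add(-1, -43))), 119), -1) = Pow(Add(Mul(Pow(-44, -1), Add(24, -44)), 119), -1) = Pow(Add(Mul(Rational(-1, 44), -20), 119), -1) = Pow(Add(Rational(5, 11), 119), -1) = Pow(Rational(1314, 11), -1) = Rational(11, 1314)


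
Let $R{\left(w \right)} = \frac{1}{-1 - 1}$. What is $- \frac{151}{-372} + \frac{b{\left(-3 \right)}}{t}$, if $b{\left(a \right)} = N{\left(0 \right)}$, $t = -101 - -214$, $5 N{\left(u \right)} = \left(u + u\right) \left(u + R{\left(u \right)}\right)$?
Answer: $\frac{151}{372} \approx 0.40591$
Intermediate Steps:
$R{\left(w \right)} = - \frac{1}{2}$ ($R{\left(w \right)} = \frac{1}{-2} = - \frac{1}{2}$)
$N{\left(u \right)} = \frac{2 u \left(- \frac{1}{2} + u\right)}{5}$ ($N{\left(u \right)} = \frac{\left(u + u\right) \left(u - \frac{1}{2}\right)}{5} = \frac{2 u \left(- \frac{1}{2} + u\right)}{5}$)
$t = 113$ ($t = -101 + 214 = 113$)
$b{\left(a \right)} = 0$ ($b{\left(a \right)} = \frac{1}{5} \cdot 0 \left(-1 + 2 \cdot 0\right) = \frac{1}{5} \cdot 0 \left(-1 + 0\right) = \frac{1}{5} \cdot 0 \left(-1\right) = 0$)
$- \frac{151}{-372} + \frac{b{\left(-3 \right)}}{t} = - \frac{151}{-372} + \frac{0}{113} = \left(-151\right) \left(- \frac{1}{372}\right) + 0 \cdot \frac{1}{113} = \frac{151}{372} + 0 = \frac{151}{372}$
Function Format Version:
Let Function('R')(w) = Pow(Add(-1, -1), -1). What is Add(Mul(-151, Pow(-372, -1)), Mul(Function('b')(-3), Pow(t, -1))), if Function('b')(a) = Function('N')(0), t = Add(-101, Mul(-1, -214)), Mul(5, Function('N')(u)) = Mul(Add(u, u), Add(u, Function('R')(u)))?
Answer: Rational(151, 372) ≈ 0.40591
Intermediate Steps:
Function('R')(w) = Rational(-1, 2) (Function('R')(w) = Pow(-2, -1) = Rational(-1, 2))
Function('N')(u) = Mul(Rational(2, 5), u, Add(Rational(-1, 2), u)) (Function('N')(u) = Mul(Rational(1, 5), Mul(Add(u, u), Add(u, Rational(-1, 2)))) = Mul(Rational(1, 5), Mul(Mul(2, u), Add(Rational(-1, 2), u))) = Mul(Rational(1, 5), Mul(2, u, Add(Rational(-1, 2), u))) = Mul(Rational(2, 5), u, Add(Rational(-1, 2), u)))
t = 113 (t = Add(-101, 214) = 113)
Function('b')(a) = 0 (Function('b')(a) = Mul(Rational(1, 5), 0, Add(-1, Mul(2, 0))) = Mul(Rational(1, 5), 0, Add(-1, 0)) = Mul(Rational(1, 5), 0, -1) = 0)
Add(Mul(-151, Pow(-372, -1)), Mul(Function('b')(-3), Pow(t, -1))) = Add(Mul(-151, Pow(-372, -1)), Mul(0, Pow(113, -1))) = Add(Mul(-151, Rational(-1, 372)), Mul(0, Rational(1, 113))) = Add(Rational(151, 372), 0) = Rational(151, 372)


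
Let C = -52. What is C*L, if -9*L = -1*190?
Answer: -9880/9 ≈ -1097.8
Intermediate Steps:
L = 190/9 (L = -(-1)*190/9 = -⅑*(-190) = 190/9 ≈ 21.111)
C*L = -52*190/9 = -9880/9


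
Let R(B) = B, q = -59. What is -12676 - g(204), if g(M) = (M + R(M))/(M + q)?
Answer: -1838428/145 ≈ -12679.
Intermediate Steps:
g(M) = 2*M/(-59 + M) (g(M) = (M + M)/(M - 59) = (2*M)/(-59 + M) = 2*M/(-59 + M))
-12676 - g(204) = -12676 - 2*204/(-59 + 204) = -12676 - 2*204/145 = -12676 - 1*408/145 = -12676 - 408/145 = -1838428/145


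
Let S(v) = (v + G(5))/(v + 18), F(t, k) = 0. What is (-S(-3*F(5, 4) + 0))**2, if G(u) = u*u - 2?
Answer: 529/324 ≈ 1.6327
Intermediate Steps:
G(u) = -2 + u**2 (G(u) = u**2 - 2 = -2 + u**2)
S(v) = (23 + v)/(18 + v) (S(v) = (v + (-2 + 5**2))/(v + 18) = (v + (-2 + 25))/(18 + v) = (v + 23)/(18 + v) = (23 + v)/(18 + v))
(-S(-3*F(5, 4) + 0))**2 = (-(23 + (-3*0 + 0))/(18 + (-3*0 + 0)))**2 = (-(23 + (0 + 0))/(18 + (0 + 0)))**2 = (-(23 + 0)/(18 + 0))**2 = (-23/18)**2 = 529/324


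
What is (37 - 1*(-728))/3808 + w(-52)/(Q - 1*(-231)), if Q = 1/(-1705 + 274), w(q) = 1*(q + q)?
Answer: -288459/1156960 ≈ -0.24933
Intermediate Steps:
w(q) = 2*q (w(q) = 1*(2*q) = 2*q)
Q = -1/1431 (Q = 1/(-1431) = -1/1431 ≈ -0.00069881)
(37 - 1*(-728))/3808 + w(-52)/(Q - 1*(-231)) = (37 - 1*(-728))/3808 + (2*(-52))/(-1/1431 - 1*(-231)) = (37 + 728)*(1/3808) - 104/(-1/1431 + 231) = 765*(1/3808) - 104/330560/1431 = 45/224 - 104*1431/330560 = 45/224 - 18603/41320 = -288459/1156960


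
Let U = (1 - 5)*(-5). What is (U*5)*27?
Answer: 2700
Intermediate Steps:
U = 20 (U = -4*(-5) = 20)
(U*5)*27 = (20*5)*27 = 100*27 = 2700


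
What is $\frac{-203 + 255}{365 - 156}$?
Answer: $\frac{52}{209} \approx 0.2488$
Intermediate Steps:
$\frac{-203 + 255}{365 - 156} = \frac{52}{209}$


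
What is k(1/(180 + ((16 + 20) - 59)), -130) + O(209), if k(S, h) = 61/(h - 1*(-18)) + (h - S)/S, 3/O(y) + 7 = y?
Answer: -230895225/11312 ≈ -20412.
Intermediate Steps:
O(y) = 3/(-7 + y)
k(S, h) = 61/(18 + h) + (h - S)/S (k(S, h) = 61/(h + 18) + (h - S)/S = 61/(18 + h) + (h - S)/S)
k(1/(180 + ((16 + 20) - 59)), -130) + O(209) = ((-130)² + 18*(-130) + 43/(180 + ((16 + 20) - 59)) - 1*(-130)/(180 + ((16 + 20) - 59)))/((1/(180 + ((16 + 20) - 59)))*(18 - 130)) + 3/(-7 + 209) = (16900 - 2340 + 43/(180 + (36 - 59)) - 1*(-130)/(180 + (36 - 59)))/(1/(180 + (36 - 59))*(-112)) + 3/202 = -1/112*(16900 - 2340 + 43/(180 - 23) - 1*(-130)/(180 - 23))/1/(180 - 23) + 3*(1/202) = -1/112*(16900 - 2340 + 43/157 - 1*(-130)/157)/1/157 + 3/202 = -1/112*(16900 - 2340 + 43*(1/157) - 1*1/157*(-130))/(1/157) + 3/202 = 157*(-1/112)*(16900 - 2340 + 43/157 + 130/157) + 3/202 = 157*(-1/112)*(2286093/157) + 3/202 = -2286093/112 + 3/202 = -230895225/11312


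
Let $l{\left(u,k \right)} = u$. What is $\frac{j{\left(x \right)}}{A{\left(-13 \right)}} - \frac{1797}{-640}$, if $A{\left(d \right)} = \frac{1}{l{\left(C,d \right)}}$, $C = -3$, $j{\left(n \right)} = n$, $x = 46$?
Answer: $- \frac{86523}{640} \approx -135.19$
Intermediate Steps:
$A{\left(d \right)} = - \frac{1}{3}$ ($A{\left(d \right)} = \frac{1}{-3} = - \frac{1}{3}$)
$\frac{j{\left(x \right)}}{A{\left(-13 \right)}} - \frac{1797}{-640} = \frac{46}{- \frac{1}{3}} - \frac{1797}{-640} = 46 \left(-3\right) - - \frac{1797}{640} = -138 + \frac{1797}{640} = - \frac{86523}{640}$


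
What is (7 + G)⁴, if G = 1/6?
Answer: 3418801/1296 ≈ 2638.0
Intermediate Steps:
G = ⅙ ≈ 0.16667
(7 + G)⁴ = (7 + ⅙)⁴ = (43/6)⁴ = 3418801/1296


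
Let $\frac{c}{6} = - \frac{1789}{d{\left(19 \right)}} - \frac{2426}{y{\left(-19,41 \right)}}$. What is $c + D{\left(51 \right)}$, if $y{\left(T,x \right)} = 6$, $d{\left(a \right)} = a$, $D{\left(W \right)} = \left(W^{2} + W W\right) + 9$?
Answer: $\frac{42181}{19} \approx 2220.1$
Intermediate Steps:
$D{\left(W \right)} = 9 + 2 W^{2}$ ($D{\left(W \right)} = \left(W^{2} + W^{2}\right) + 9 = 2 W^{2} + 9 = 9 + 2 W^{2}$)
$c = - \frac{56828}{19}$ ($c = 6 \left(- \frac{1789}{19} - \frac{2426}{6}\right) = 6 \left(\left(-1789\right) \frac{1}{19} - \frac{1213}{3}\right) = 6 \left(- \frac{1789}{19} - \frac{1213}{3}\right) = 6 \left(- \frac{28414}{57}\right) = - \frac{56828}{19} \approx -2990.9$)
$c + D{\left(51 \right)} = - \frac{56828}{19} + \left(9 + 2 \cdot 51^{2}\right) = - \frac{56828}{19} + \left(9 + 2 \cdot 2601\right) = - \frac{56828}{19} + \left(9 + 5202\right) = - \frac{56828}{19} + 5211 = \frac{42181}{19}$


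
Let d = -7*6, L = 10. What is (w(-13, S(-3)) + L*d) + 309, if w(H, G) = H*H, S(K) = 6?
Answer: 58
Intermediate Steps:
w(H, G) = H²
d = -42
(w(-13, S(-3)) + L*d) + 309 = ((-13)² + 10*(-42)) + 309 = (169 - 420) + 309 = -251 + 309 = 58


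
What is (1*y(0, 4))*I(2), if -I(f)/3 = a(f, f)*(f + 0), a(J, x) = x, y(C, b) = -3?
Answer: 36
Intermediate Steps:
I(f) = -3*f² (I(f) = -3*f*(f + 0) = -3*f*f = -3*f²)
(1*y(0, 4))*I(2) = (1*(-3))*(-3*2²) = -(-9)*4 = -3*(-12) = 36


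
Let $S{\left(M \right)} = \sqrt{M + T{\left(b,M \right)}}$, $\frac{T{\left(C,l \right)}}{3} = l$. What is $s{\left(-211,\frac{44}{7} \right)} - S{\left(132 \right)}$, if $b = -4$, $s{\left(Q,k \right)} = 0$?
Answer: $- 4 \sqrt{33} \approx -22.978$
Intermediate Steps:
$T{\left(C,l \right)} = 3 l$
$S{\left(M \right)} = 2 \sqrt{M}$ ($S{\left(M \right)} = \sqrt{M + 3 M} = \sqrt{4 M} = 2 \sqrt{M}$)
$s{\left(-211,\frac{44}{7} \right)} - S{\left(132 \right)} = 0 - 2 \sqrt{132} = 0 - 2 \cdot 2 \sqrt{33} = 0 - 4 \sqrt{33} = - 4 \sqrt{33}$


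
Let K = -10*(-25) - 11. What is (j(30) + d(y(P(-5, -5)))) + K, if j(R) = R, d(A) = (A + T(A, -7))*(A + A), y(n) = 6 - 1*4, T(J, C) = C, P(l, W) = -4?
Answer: 249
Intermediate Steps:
K = 239 (K = 250 - 11 = 239)
y(n) = 2 (y(n) = 6 - 4 = 2)
d(A) = 2*A*(-7 + A) (d(A) = (A - 7)*(A + A) = (-7 + A)*(2*A) = 2*A*(-7 + A))
(j(30) + d(y(P(-5, -5)))) + K = (30 + 2*2*(-7 + 2)) + 239 = (30 + 2*2*(-5)) + 239 = (30 - 20) + 239 = 10 + 239 = 249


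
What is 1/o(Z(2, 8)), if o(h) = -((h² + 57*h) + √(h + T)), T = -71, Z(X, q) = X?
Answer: I/(√69 - 118*I) ≈ -0.0084328 + 0.00059363*I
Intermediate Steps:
o(h) = -h² - √(-71 + h) - 57*h (o(h) = -((h² + 57*h) + √(h - 71)) = -((h² + 57*h) + √(-71 + h)) = -(h² + √(-71 + h) + 57*h) = -h² - √(-71 + h) - 57*h)
1/o(Z(2, 8)) = 1/(-1*2² - √(-71 + 2) - 57*2) = 1/(-1*4 - √(-69) - 114) = 1/(-4 - I*√69 - 114) = 1/(-118 - I*√69)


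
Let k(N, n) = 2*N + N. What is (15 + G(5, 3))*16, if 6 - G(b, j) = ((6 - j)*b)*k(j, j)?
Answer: -1824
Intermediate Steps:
k(N, n) = 3*N
G(b, j) = 6 - 3*b*j*(6 - j) (G(b, j) = 6 - (6 - j)*b*3*j = 6 - b*(6 - j)*3*j = 6 - 3*b*j*(6 - j))
(15 + G(5, 3))*16 = (15 + (6 - 18*5*3 + 3*5*3**2))*16 = (15 + (6 - 270 + 3*5*9))*16 = (15 + (6 - 270 + 135))*16 = (15 - 129)*16 = -114*16 = -1824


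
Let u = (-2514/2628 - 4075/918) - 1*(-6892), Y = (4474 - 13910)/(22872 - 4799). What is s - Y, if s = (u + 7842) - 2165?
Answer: 7608483342568/605572011 ≈ 12564.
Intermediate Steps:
Y = -9436/18073 ≈ -0.52211
u = 230749453/33507 (u = (-2514*1/2628 - 4075*1/918) + 6892 = (-419/438 - 4075/918) + 6892 = -180791/33507 + 6892 = 230749453/33507 ≈ 6886.6)
s = 420968692/33507 (s = (230749453/33507 + 7842) - 2165 = 493511347/33507 - 2165 = 420968692/33507 ≈ 12564.)
s - Y = 420968692/33507 - 1*(-9436/18073) = 420968692/33507 + 9436/18073 = 7608483342568/605572011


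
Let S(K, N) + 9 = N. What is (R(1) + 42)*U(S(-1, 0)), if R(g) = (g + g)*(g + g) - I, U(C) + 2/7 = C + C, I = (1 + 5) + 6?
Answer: -4352/7 ≈ -621.71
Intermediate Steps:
S(K, N) = -9 + N
I = 12 (I = 6 + 6 = 12)
U(C) = -2/7 + 2*C (U(C) = -2/7 + (C + C) = -2/7 + 2*C)
R(g) = -12 + 4*g**2 (R(g) = (g + g)*(g + g) - 1*12 = (2*g)*(2*g) - 12 = 4*g**2 - 12 = -12 + 4*g**2)
(R(1) + 42)*U(S(-1, 0)) = ((-12 + 4*1**2) + 42)*(-2/7 + 2*(-9 + 0)) = ((-12 + 4*1) + 42)*(-2/7 + 2*(-9)) = ((-12 + 4) + 42)*(-2/7 - 18) = (-8 + 42)*(-128/7) = 34*(-128/7) = -4352/7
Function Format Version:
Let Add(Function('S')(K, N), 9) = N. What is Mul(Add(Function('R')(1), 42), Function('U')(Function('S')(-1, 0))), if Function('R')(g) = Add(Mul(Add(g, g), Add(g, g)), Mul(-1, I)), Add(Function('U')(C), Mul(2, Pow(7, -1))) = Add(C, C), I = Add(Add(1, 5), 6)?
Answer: Rational(-4352, 7) ≈ -621.71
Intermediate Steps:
Function('S')(K, N) = Add(-9, N)
I = 12 (I = Add(6, 6) = 12)
Function('U')(C) = Add(Rational(-2, 7), Mul(2, C)) (Function('U')(C) = Add(Rational(-2, 7), Add(C, C)) = Add(Rational(-2, 7), Mul(2, C)))
Function('R')(g) = Add(-12, Mul(4, Pow(g, 2))) (Function('R')(g) = Add(Mul(Add(g, g), Add(g, g)), Mul(-1, 12)) = Add(Mul(Mul(2, g), Mul(2, g)), -12) = Add(Mul(4, Pow(g, 2)), -12) = Add(-12, Mul(4, Pow(g, 2))))
Mul(Add(Function('R')(1), 42), Function('U')(Function('S')(-1, 0))) = Mul(Add(Add(-12, Mul(4, Pow(1, 2))), 42), Add(Rational(-2, 7), Mul(2, Add(-9, 0)))) = Mul(Add(Add(-12, Mul(4, 1)), 42), Add(Rational(-2, 7), Mul(2, -9))) = Mul(Add(Add(-12, 4), 42), Add(Rational(-2, 7), -18)) = Mul(Add(-8, 42), Rational(-128, 7)) = Mul(34, Rational(-128, 7)) = Rational(-4352, 7)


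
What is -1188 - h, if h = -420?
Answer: -768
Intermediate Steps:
-1188 - h = -1188 - 1*(-420) = -1188 + 420 = -768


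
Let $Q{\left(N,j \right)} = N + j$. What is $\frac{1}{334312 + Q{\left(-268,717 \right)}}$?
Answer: $\frac{1}{334761} \approx 2.9872 \cdot 10^{-6}$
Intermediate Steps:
$\frac{1}{334312 + Q{\left(-268,717 \right)}} = \frac{1}{334312 + \left(-268 + 717\right)} = \frac{1}{334312 + 449} = \frac{1}{334761}$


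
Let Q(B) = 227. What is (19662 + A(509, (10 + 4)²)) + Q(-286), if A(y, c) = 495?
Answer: 20384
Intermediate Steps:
(19662 + A(509, (10 + 4)²)) + Q(-286) = (19662 + 495) + 227 = 20157 + 227 = 20384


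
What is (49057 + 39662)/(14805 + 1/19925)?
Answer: 1767726075/294989626 ≈ 5.9925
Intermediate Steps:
(49057 + 39662)/(14805 + 1/19925) = 88719/(14805 + 1/19925) = 88719/(294989626/19925) = 88719*(19925/294989626) = 1767726075/294989626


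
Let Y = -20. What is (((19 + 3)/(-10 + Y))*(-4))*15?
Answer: 44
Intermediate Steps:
(((19 + 3)/(-10 + Y))*(-4))*15 = (((19 + 3)/(-10 - 20))*(-4))*15 = ((22/(-30))*(-4))*15 = ((22*(-1/30))*(-4))*15 = -11/15*(-4)*15 = (44/15)*15 = 44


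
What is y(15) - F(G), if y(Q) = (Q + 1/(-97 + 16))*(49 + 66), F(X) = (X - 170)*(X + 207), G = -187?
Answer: 717950/81 ≈ 8863.6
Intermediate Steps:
F(X) = (-170 + X)*(207 + X)
y(Q) = -115/81 + 115*Q (y(Q) = (Q + 1/(-81))*115 = (Q - 1/81)*115 = (-1/81 + Q)*115 = -115/81 + 115*Q)
y(15) - F(G) = (-115/81 + 115*15) - (-35190 + (-187)**2 + 37*(-187)) = (-115/81 + 1725) - (-35190 + 34969 - 6919) = 139610/81 - 1*(-7140) = 139610/81 + 7140 = 717950/81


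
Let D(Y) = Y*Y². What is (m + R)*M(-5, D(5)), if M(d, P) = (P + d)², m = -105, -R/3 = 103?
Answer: -5961600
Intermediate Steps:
R = -309 (R = -3*103 = -309)
D(Y) = Y³
(m + R)*M(-5, D(5)) = (-105 - 309)*(5³ - 5)² = -414*(125 - 5)² = -414*120² = -414*14400 = -5961600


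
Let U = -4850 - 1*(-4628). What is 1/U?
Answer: -1/222 ≈ -0.0045045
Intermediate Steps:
U = -222 (U = -4850 + 4628 = -222)
1/U = 1/(-222) = -1/222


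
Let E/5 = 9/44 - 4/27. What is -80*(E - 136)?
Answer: 3224660/297 ≈ 10857.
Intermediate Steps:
E = 335/1188 (E = 5*(9/44 - 4/27) = 5*(67/1188) = 335/1188 ≈ 0.28199)
-80*(E - 136) = -80*(335/1188 - 136) = -80*(-161233/1188) = 3224660/297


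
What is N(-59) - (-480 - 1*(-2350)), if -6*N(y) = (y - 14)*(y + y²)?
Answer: 119293/3 ≈ 39764.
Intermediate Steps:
N(y) = -(-14 + y)*(y + y²)/6 (N(y) = -(y - 14)*(y + y²)/6 = -(-14 + y)*(y + y²)/6)
N(-59) - (-480 - 1*(-2350)) = (⅙)*(-59)*(14 - 1*(-59)² + 13*(-59)) - (-480 - 1*(-2350)) = (⅙)*(-59)*(14 - 1*3481 - 767) - (-480 + 2350) = (⅙)*(-59)*(14 - 3481 - 767) - 1*1870 = (⅙)*(-59)*(-4234) - 1870 = 124903/3 - 1870 = 119293/3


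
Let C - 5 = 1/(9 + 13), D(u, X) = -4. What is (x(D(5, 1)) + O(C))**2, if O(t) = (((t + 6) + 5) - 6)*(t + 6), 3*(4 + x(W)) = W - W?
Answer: 2679822289/234256 ≈ 11440.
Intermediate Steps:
C = 111/22 (C = 5 + 1/(9 + 13) = 5 + 1/22 = 111/22 ≈ 5.0455)
x(W) = -4 (x(W) = -4 + (W - W)/3 = -4 + (1/3)*0 = -4 + 0 = -4)
O(t) = (5 + t)*(6 + t) (O(t) = (((6 + t) + 5) - 6)*(6 + t) = ((11 + t) - 6)*(6 + t) = (5 + t)*(6 + t))
(x(D(5, 1)) + O(C))**2 = (-4 + (30 + (111/22)**2 + 11*(111/22)))**2 = (-4 + (30 + 12321/484 + 111/2))**2 = (-4 + 53703/484)**2 = (51767/484)**2 = 2679822289/234256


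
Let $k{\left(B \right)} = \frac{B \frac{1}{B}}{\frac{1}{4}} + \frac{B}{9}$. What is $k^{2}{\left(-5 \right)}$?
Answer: $\frac{961}{81} \approx 11.864$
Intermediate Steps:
$k{\left(B \right)} = 4 + \frac{B}{9}$ ($k{\left(B \right)} = 1 \frac{1}{\frac{1}{4}} + B \frac{1}{9} = 1 \cdot 4 + \frac{B}{9} = 4 + \frac{B}{9}$)
$k^{2}{\left(-5 \right)} = \left(4 + \frac{1}{9} \left(-5\right)\right)^{2} = \left(4 - \frac{5}{9}\right)^{2} = \left(\frac{31}{9}\right)^{2} = \frac{961}{81}$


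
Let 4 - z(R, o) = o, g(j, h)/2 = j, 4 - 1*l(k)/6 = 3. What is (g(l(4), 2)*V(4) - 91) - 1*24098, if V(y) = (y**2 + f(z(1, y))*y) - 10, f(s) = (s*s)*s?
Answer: -24117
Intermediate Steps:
l(k) = 6 (l(k) = 24 - 6*3 = 24 - 18 = 6)
g(j, h) = 2*j
z(R, o) = 4 - o
f(s) = s**3 (f(s) = s**2*s = s**3)
V(y) = -10 + y**2 + y*(4 - y)**3 (V(y) = (y**2 + (4 - y)**3*y) - 10 = (y**2 + y*(4 - y)**3) - 10 = -10 + y**2 + y*(4 - y)**3)
(g(l(4), 2)*V(4) - 91) - 1*24098 = ((2*6)*(-10 + 4**2 - 1*4*(-4 + 4)**3) - 91) - 1*24098 = (12*(-10 + 16 - 1*4*0**3) - 91) - 24098 = (12*(-10 + 16 - 1*4*0) - 91) - 24098 = (12*(-10 + 16 + 0) - 91) - 24098 = (12*6 - 91) - 24098 = (72 - 91) - 24098 = -19 - 24098 = -24117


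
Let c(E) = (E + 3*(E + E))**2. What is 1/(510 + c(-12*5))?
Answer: 1/176910 ≈ 5.6526e-6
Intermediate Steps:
c(E) = 49*E**2 (c(E) = (E + 3*(2*E))**2 = (E + 6*E)**2 = (7*E)**2 = 49*E**2)
1/(510 + c(-12*5)) = 1/(510 + 49*(-12*5)**2) = 1/(510 + 49*(-1*60)**2) = 1/(510 + 49*(-60)**2) = 1/(510 + 49*3600) = 1/(510 + 176400) = 1/176910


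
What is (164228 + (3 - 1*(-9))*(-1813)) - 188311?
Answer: -45839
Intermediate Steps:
(164228 + (3 - 1*(-9))*(-1813)) - 188311 = (164228 + (3 + 9)*(-1813)) - 188311 = (164228 + 12*(-1813)) - 188311 = (164228 - 21756) - 188311 = 142472 - 188311 = -45839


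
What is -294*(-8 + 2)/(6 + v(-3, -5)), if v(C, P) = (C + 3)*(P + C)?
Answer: 294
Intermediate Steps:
v(C, P) = (3 + C)*(C + P)
-294*(-8 + 2)/(6 + v(-3, -5)) = -294*(-8 + 2)/(6 + ((-3)² + 3*(-3) + 3*(-5) - 3*(-5))) = -(-1764)/(6 + (9 - 9 - 15 + 15)) = -(-1764)/(6 + 0) = -(-1764)/6 = -294*(-1) = 294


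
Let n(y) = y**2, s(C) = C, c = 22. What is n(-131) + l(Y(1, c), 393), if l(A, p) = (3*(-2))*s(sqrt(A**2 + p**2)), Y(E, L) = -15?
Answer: 17161 - 18*sqrt(17186) ≈ 14801.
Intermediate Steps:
l(A, p) = -6*sqrt(A**2 + p**2) (l(A, p) = (3*(-2))*sqrt(A**2 + p**2) = -6*sqrt(A**2 + p**2))
n(-131) + l(Y(1, c), 393) = (-131)**2 - 6*sqrt((-15)**2 + 393**2) = 17161 - 6*sqrt(225 + 154449) = 17161 - 18*sqrt(17186)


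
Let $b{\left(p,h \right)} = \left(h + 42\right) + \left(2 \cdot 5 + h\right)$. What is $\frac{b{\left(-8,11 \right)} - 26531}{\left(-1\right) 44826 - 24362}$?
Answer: $\frac{26457}{69188} \approx 0.38239$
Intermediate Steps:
$b{\left(p,h \right)} = 52 + 2 h$ ($b{\left(p,h \right)} = \left(42 + h\right) + \left(10 + h\right) = 52 + 2 h$)
$\frac{b{\left(-8,11 \right)} - 26531}{\left(-1\right) 44826 - 24362} = \frac{\left(52 + 2 \cdot 11\right) - 26531}{\left(-1\right) 44826 - 24362} = \frac{\left(52 + 22\right) - 26531}{-44826 - 24362} = \frac{74 - 26531}{-44826 - 24362} = - \frac{26457}{-69188} = \left(-26457\right) \left(- \frac{1}{69188}\right) = \frac{26457}{69188}$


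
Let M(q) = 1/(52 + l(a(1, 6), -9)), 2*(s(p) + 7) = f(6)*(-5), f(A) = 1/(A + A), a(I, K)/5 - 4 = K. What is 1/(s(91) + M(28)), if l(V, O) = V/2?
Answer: -1848/13297 ≈ -0.13898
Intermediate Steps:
a(I, K) = 20 + 5*K
l(V, O) = V/2 (l(V, O) = V*(1/2) = V/2)
f(A) = 1/(2*A)
s(p) = -173/24 (s(p) = -7 + (((1/2)/6)*(-5))/2 = -7 + (((1/2)*(1/6))*(-5))/2 = -7 + ((1/12)*(-5))/2 = -7 + (1/2)*(-5/12) = -7 - 5/24 = -173/24)
M(q) = 1/77 (M(q) = 1/(52 + (20 + 5*6)/2) = 1/(52 + (20 + 30)/2) = 1/(52 + (1/2)*50) = 1/(52 + 25) = 1/77)
1/(s(91) + M(28)) = 1/(-173/24 + 1/77) = 1/(-13297/1848) = -1848/13297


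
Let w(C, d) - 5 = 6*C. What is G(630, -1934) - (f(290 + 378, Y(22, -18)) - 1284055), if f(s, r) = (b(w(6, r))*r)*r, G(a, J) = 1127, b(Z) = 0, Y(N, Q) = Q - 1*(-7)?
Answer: 1285182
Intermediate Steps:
w(C, d) = 5 + 6*C
Y(N, Q) = 7 + Q (Y(N, Q) = Q + 7 = 7 + Q)
f(s, r) = 0 (f(s, r) = (0*r)*r = 0*r = 0)
G(630, -1934) - (f(290 + 378, Y(22, -18)) - 1284055) = 1127 - (0 - 1284055) = 1127 - 1*(-1284055) = 1127 + 1284055 = 1285182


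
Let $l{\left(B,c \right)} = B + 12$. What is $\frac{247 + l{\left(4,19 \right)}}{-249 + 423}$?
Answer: $\frac{263}{174} \approx 1.5115$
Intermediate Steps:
$l{\left(B,c \right)} = 12 + B$
$\frac{247 + l{\left(4,19 \right)}}{-249 + 423} = \frac{247 + \left(12 + 4\right)}{-249 + 423} = \frac{247 + 16}{174} = 263 \cdot \frac{1}{174} = \frac{263}{174}$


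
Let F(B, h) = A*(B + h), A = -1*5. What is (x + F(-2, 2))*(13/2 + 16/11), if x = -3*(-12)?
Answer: 3150/11 ≈ 286.36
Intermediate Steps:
A = -5
F(B, h) = -5*B - 5*h (F(B, h) = -5*(B + h) = -5*B - 5*h)
x = 36
(x + F(-2, 2))*(13/2 + 16/11) = (36 + (-5*(-2) - 5*2))*(13/2 + 16/11) = (36 + (10 - 10))*(13*(½) + 16*(1/11)) = (36 + 0)*(13/2 + 16/11) = 36*(175/22) = 3150/11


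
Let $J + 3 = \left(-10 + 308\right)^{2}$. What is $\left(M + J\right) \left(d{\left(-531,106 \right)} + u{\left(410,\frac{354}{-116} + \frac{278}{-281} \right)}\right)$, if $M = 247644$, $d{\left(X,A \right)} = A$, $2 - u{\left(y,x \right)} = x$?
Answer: $\frac{614363710025}{16298} \approx 3.7696 \cdot 10^{7}$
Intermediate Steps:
$u{\left(y,x \right)} = 2 - x$
$J = 88801$ ($J = -3 + \left(-10 + 308\right)^{2} = -3 + 298^{2} = -3 + 88804 = 88801$)
$\left(M + J\right) \left(d{\left(-531,106 \right)} + u{\left(410,\frac{354}{-116} + \frac{278}{-281} \right)}\right) = \left(247644 + 88801\right) \left(106 - \left(-2 - \frac{278}{281} - \frac{177}{58}\right)\right) = 336445 \left(106 - \left(-2 - \frac{278}{281} - \frac{177}{58}\right)\right) = 336445 \left(106 + \left(2 - \left(- \frac{177}{58} - \frac{278}{281}\right)\right)\right) = 336445 \left(106 + \left(2 - - \frac{65861}{16298}\right)\right) = 336445 \left(106 + \left(2 + \frac{65861}{16298}\right)\right) = 336445 \left(106 + \frac{98457}{16298}\right) = 336445 \cdot \frac{1826045}{16298} = \frac{614363710025}{16298}$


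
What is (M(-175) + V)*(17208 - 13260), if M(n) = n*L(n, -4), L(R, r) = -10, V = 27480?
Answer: 115400040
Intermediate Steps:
M(n) = -10*n (M(n) = n*(-10) = -10*n)
(M(-175) + V)*(17208 - 13260) = (-10*(-175) + 27480)*(17208 - 13260) = (1750 + 27480)*3948 = 29230*3948 = 115400040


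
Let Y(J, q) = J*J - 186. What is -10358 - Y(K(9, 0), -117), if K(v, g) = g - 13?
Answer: -10341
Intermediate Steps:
K(v, g) = -13 + g
Y(J, q) = -186 + J² (Y(J, q) = J² - 186 = -186 + J²)
-10358 - Y(K(9, 0), -117) = -10358 - (-186 + (-13 + 0)²) = -10358 - (-186 + (-13)²) = -10358 - (-186 + 169) = -10358 - 1*(-17) = -10358 + 17 = -10341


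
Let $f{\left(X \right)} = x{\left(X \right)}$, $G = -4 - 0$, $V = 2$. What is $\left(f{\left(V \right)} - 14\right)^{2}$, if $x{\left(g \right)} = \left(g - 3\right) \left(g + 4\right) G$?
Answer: $100$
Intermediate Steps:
$G = -4$ ($G = -4 + 0 = -4$)
$x{\left(g \right)} = - 4 \left(-3 + g\right) \left(4 + g\right)$ ($x{\left(g \right)} = \left(g - 3\right) \left(g + 4\right) \left(-4\right) = \left(-3 + g\right) \left(4 + g\right) \left(-4\right) = - 4 \left(-3 + g\right) \left(4 + g\right)$)
$f{\left(X \right)} = 48 - 4 X - 4 X^{2}$
$\left(f{\left(V \right)} - 14\right)^{2} = \left(\left(48 - 8 - 4 \cdot 2^{2}\right) - 14\right)^{2} = \left(\left(48 - 8 - 16\right) - 14\right)^{2} = \left(24 - 14\right)^{2} = 10^{2} = 100$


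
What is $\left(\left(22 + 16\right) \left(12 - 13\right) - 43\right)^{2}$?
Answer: $6561$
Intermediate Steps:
$\left(\left(22 + 16\right) \left(12 - 13\right) - 43\right)^{2} = \left(38 \left(-1\right) - 43\right)^{2} = \left(-38 - 43\right)^{2} = \left(-81\right)^{2} = 6561$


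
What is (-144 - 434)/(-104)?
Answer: 289/52 ≈ 5.5577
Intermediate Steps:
(-144 - 434)/(-104) = -578*(-1/104) = 289/52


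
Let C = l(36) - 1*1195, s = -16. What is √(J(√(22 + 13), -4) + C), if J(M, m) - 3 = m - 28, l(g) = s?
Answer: 2*I*√310 ≈ 35.214*I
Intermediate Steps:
l(g) = -16
J(M, m) = -25 + m (J(M, m) = 3 + (m - 28) = 3 + (-28 + m) = -25 + m)
C = -1211 (C = -16 - 1*1195 = -16 - 1195 = -1211)
√(J(√(22 + 13), -4) + C) = √((-25 - 4) - 1211) = √(-29 - 1211) = √(-1240) = 2*I*√310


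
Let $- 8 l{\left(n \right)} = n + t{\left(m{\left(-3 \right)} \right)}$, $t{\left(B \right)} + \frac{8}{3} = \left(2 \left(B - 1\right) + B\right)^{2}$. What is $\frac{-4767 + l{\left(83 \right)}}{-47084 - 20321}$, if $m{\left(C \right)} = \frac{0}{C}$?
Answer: $\frac{114661}{1617720} \approx 0.070878$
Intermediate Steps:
$m{\left(C \right)} = 0$
$t{\left(B \right)} = - \frac{8}{3} + \left(-2 + 3 B\right)^{2}$ ($t{\left(B \right)} = - \frac{8}{3} + \left(2 \left(B - 1\right) + B\right)^{2} = - \frac{8}{3} + \left(2 \left(-1 + B\right) + B\right)^{2} = - \frac{8}{3} + \left(\left(-2 + 2 B\right) + B\right)^{2} = - \frac{8}{3} + \left(-2 + 3 B\right)^{2}$)
$l{\left(n \right)} = - \frac{1}{6} - \frac{n}{8}$ ($l{\left(n \right)} = - \frac{n - \left(\frac{8}{3} - \left(-2 + 3 \cdot 0\right)^{2}\right)}{8} = - \frac{n - \left(\frac{8}{3} - \left(-2 + 0\right)^{2}\right)}{8} = - \frac{n - \left(\frac{8}{3} - \left(-2\right)^{2}\right)}{8} = - \frac{n + \left(- \frac{8}{3} + 4\right)}{8} = - \frac{n + \frac{4}{3}}{8} = - \frac{\frac{4}{3} + n}{8} = - \frac{1}{6} - \frac{n}{8}$)
$\frac{-4767 + l{\left(83 \right)}}{-47084 - 20321} = \frac{-4767 - \frac{253}{24}}{-47084 - 20321} = \frac{-4767 - \frac{253}{24}}{-67405} = \left(-4767 - \frac{253}{24}\right) \left(- \frac{1}{67405}\right) = \left(- \frac{114661}{24}\right) \left(- \frac{1}{67405}\right) = \frac{114661}{1617720}$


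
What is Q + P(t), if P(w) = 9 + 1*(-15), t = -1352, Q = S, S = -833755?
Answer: -833761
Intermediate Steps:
Q = -833755
P(w) = -6 (P(w) = 9 - 15 = -6)
Q + P(t) = -833755 - 6 = -833761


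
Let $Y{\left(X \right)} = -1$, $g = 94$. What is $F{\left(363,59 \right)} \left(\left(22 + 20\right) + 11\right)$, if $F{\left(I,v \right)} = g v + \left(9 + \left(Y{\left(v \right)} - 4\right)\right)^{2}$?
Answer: $294786$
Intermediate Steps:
$F{\left(I,v \right)} = 16 + 94 v$ ($F{\left(I,v \right)} = 94 v + \left(9 - 5\right)^{2} = 94 v + 4^{2} = 94 v + 16 = 16 + 94 v$)
$F{\left(363,59 \right)} \left(\left(22 + 20\right) + 11\right) = \left(16 + 94 \cdot 59\right) \left(\left(22 + 20\right) + 11\right) = \left(16 + 5546\right) \left(42 + 11\right) = 5562 \cdot 53 = 294786$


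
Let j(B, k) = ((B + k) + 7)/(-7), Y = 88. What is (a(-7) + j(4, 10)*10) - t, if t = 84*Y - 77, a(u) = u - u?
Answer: -7345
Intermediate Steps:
a(u) = 0
j(B, k) = -1 - B/7 - k/7 (j(B, k) = (7 + B + k)*(-⅐) = -1 - B/7 - k/7)
t = 7315 (t = 84*88 - 77 = 7392 - 77 = 7315)
(a(-7) + j(4, 10)*10) - t = (0 + (-1 - ⅐*4 - ⅐*10)*10) - 1*7315 = (0 + (-1 - 4/7 - 10/7)*10) - 7315 = (0 - 3*10) - 7315 = (0 - 30) - 7315 = -30 - 7315 = -7345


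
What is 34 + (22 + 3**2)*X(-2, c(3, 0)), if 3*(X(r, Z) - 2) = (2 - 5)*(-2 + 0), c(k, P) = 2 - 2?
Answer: 158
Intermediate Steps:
c(k, P) = 0
X(r, Z) = 4 (X(r, Z) = 2 + ((2 - 5)*(-2 + 0))/3 = 2 + (-3*(-2))/3 = 2 + (1/3)*6 = 2 + 2 = 4)
34 + (22 + 3**2)*X(-2, c(3, 0)) = 34 + (22 + 3**2)*4 = 34 + (22 + 9)*4 = 34 + 31*4 = 34 + 124 = 158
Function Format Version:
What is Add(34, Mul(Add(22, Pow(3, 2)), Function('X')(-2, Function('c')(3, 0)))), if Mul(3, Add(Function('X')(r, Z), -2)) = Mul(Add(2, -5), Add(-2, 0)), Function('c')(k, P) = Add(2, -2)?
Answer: 158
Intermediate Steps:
Function('c')(k, P) = 0
Function('X')(r, Z) = 4 (Function('X')(r, Z) = Add(2, Mul(Rational(1, 3), Mul(Add(2, -5), Add(-2, 0)))) = Add(2, Mul(Rational(1, 3), Mul(-3, -2))) = Add(2, Mul(Rational(1, 3), 6)) = Add(2, 2) = 4)
Add(34, Mul(Add(22, Pow(3, 2)), Function('X')(-2, Function('c')(3, 0)))) = Add(34, Mul(Add(22, Pow(3, 2)), 4)) = Add(34, Mul(Add(22, 9), 4)) = Add(34, Mul(31, 4)) = Add(34, 124) = 158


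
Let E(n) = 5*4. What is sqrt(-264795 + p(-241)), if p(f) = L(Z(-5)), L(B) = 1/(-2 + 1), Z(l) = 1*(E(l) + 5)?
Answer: 14*I*sqrt(1351) ≈ 514.58*I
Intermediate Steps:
E(n) = 20
Z(l) = 25 (Z(l) = 1*(20 + 5) = 1*25 = 25)
L(B) = -1 (L(B) = 1/(-1) = -1)
p(f) = -1
sqrt(-264795 + p(-241)) = sqrt(-264795 - 1) = sqrt(-264796) = 14*I*sqrt(1351)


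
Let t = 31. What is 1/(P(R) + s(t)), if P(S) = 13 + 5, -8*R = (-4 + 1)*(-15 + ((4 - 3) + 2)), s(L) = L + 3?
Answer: 1/52 ≈ 0.019231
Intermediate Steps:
s(L) = 3 + L
R = -9/2 (R = -(-4 + 1)*(-15 + ((4 - 3) + 2))/8 = -(-3)*(-15 + (1 + 2))/8 = -(-3)*(-15 + 3)/8 = -(-3)*(-12)/8 = -⅛*36 = -9/2 ≈ -4.5000)
P(S) = 18
1/(P(R) + s(t)) = 1/(18 + (3 + 31)) = 1/(18 + 34) = 1/52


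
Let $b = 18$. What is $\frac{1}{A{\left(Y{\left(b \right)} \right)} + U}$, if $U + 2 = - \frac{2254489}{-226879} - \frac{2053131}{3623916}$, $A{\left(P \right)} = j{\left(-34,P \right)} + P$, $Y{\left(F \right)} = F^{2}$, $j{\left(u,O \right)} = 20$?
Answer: $\frac{274063479388}{96297798767621} \approx 0.002846$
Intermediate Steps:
$A{\left(P \right)} = 20 + P$
$U = \frac{2019961858149}{274063479388}$ ($U = -2 - \left(- \frac{2254489}{226879} + \frac{684377}{1207972}\right) = -2 - - \frac{2568088816925}{274063479388} = -2 + \left(\frac{2254489}{226879} - \frac{684377}{1207972}\right) = -2 + \frac{2568088816925}{274063479388} = \frac{2019961858149}{274063479388} \approx 7.3704$)
$\frac{1}{A{\left(Y{\left(b \right)} \right)} + U} = \frac{1}{\left(20 + 18^{2}\right) + \frac{2019961858149}{274063479388}} = \frac{1}{\left(20 + 324\right) + \frac{2019961858149}{274063479388}} = \frac{1}{344 + \frac{2019961858149}{274063479388}} = \frac{1}{\frac{96297798767621}{274063479388}} = \frac{274063479388}{96297798767621}$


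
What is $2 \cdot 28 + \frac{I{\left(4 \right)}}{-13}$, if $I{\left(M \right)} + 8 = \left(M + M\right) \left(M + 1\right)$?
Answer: $\frac{696}{13} \approx 53.538$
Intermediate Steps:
$I{\left(M \right)} = -8 + 2 M \left(1 + M\right)$ ($I{\left(M \right)} = -8 + \left(M + M\right) \left(M + 1\right) = -8 + 2 M \left(1 + M\right)$)
$2 \cdot 28 + \frac{I{\left(4 \right)}}{-13} = 2 \cdot 28 + \frac{-8 + 2 \cdot 4 + 2 \cdot 4^{2}}{-13} = 56 + \left(-8 + 8 + 2 \cdot 16\right) \left(- \frac{1}{13}\right) = 56 + \left(-8 + 8 + 32\right) \left(- \frac{1}{13}\right) = 56 + 32 \left(- \frac{1}{13}\right) = 56 - \frac{32}{13} = \frac{696}{13}$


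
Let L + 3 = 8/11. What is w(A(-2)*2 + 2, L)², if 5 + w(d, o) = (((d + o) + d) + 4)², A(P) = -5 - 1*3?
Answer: 6875063056/14641 ≈ 4.6958e+5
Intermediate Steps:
A(P) = -8 (A(P) = -5 - 3 = -8)
L = -25/11 (L = -3 + 8/11 = -25/11 ≈ -2.2727)
w(d, o) = -5 + (4 + o + 2*d)² (w(d, o) = -5 + (((d + o) + d) + 4)² = -5 + ((o + 2*d) + 4)² = -5 + (4 + o + 2*d)²)
w(A(-2)*2 + 2, L)² = (-5 + (4 - 25/11 + 2*(-8*2 + 2))²)² = (-5 + (4 - 25/11 + 2*(-16 + 2))²)² = (-5 + (4 - 25/11 + 2*(-14))²)² = (-5 + (4 - 25/11 - 28)²)² = (-5 + (-289/11)²)² = (-5 + 83521/121)² = (82916/121)² = 6875063056/14641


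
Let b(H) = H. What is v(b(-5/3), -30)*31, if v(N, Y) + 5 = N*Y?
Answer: 1395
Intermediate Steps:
v(N, Y) = -5 + N*Y
v(b(-5/3), -30)*31 = (-5 - 5/3*(-30))*31 = (-5 + 50)*31 = 45*31 = 1395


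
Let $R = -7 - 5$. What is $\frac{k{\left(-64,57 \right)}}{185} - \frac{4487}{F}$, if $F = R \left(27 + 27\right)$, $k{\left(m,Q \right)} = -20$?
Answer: $\frac{163427}{23976} \approx 6.8163$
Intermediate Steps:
$R = -12$ ($R = -7 - 5 = -12$)
$F = -648$ ($F = - 12 \left(27 + 27\right) = \left(-12\right) 54 = -648$)
$\frac{k{\left(-64,57 \right)}}{185} - \frac{4487}{F} = - \frac{20}{185} - \frac{4487}{-648} = \left(-20\right) \frac{1}{185} - - \frac{4487}{648} = - \frac{4}{37} + \frac{4487}{648} = \frac{163427}{23976}$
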